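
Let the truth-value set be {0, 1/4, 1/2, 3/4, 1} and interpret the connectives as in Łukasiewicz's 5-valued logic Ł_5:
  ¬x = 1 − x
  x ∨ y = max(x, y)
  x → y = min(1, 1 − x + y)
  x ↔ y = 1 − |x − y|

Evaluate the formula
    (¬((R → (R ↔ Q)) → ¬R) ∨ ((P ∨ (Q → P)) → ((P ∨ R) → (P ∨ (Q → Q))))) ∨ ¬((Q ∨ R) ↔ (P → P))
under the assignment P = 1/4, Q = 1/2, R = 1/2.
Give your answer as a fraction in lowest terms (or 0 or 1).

R ↔ Q = 1/2 ↔ 1/2 = 1
R → (R ↔ Q) = 1/2 → 1 = 1
¬R = ¬1/2 = 1/2
(R → (R ↔ Q)) → ¬R = 1 → 1/2 = 1/2
¬((R → (R ↔ Q)) → ¬R) = ¬1/2 = 1/2
Q → P = 1/2 → 1/4 = 3/4
P ∨ (Q → P) = 1/4 ∨ 3/4 = 3/4
P ∨ R = 1/4 ∨ 1/2 = 1/2
Q → Q = 1/2 → 1/2 = 1
P ∨ (Q → Q) = 1/4 ∨ 1 = 1
(P ∨ R) → (P ∨ (Q → Q)) = 1/2 → 1 = 1
(P ∨ (Q → P)) → ((P ∨ R) → (P ∨ (Q → Q))) = 3/4 → 1 = 1
¬((R → (R ↔ Q)) → ¬R) ∨ ((P ∨ (Q → P)) → ((P ∨ R) → (P ∨ (Q → Q)))) = 1/2 ∨ 1 = 1
Q ∨ R = 1/2 ∨ 1/2 = 1/2
P → P = 1/4 → 1/4 = 1
(Q ∨ R) ↔ (P → P) = 1/2 ↔ 1 = 1/2
¬((Q ∨ R) ↔ (P → P)) = ¬1/2 = 1/2
(¬((R → (R ↔ Q)) → ¬R) ∨ ((P ∨ (Q → P)) → ((P ∨ R) → (P ∨ (Q → Q))))) ∨ ¬((Q ∨ R) ↔ (P → P)) = 1 ∨ 1/2 = 1

1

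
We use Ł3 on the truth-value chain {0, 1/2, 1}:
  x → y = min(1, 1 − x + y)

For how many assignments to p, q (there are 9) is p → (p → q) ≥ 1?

p = 0, q = 0 ↦ 1  ≥
p = 0, q = 1/2 ↦ 1  ≥
p = 0, q = 1 ↦ 1  ≥
p = 1/2, q = 0 ↦ 1  ≥
p = 1/2, q = 1/2 ↦ 1  ≥
p = 1/2, q = 1 ↦ 1  ≥
p = 1, q = 0 ↦ 0  <
p = 1, q = 1/2 ↦ 1/2  <
p = 1, q = 1 ↦ 1  ≥
So 7 of the 9 assignments meet the threshold.

7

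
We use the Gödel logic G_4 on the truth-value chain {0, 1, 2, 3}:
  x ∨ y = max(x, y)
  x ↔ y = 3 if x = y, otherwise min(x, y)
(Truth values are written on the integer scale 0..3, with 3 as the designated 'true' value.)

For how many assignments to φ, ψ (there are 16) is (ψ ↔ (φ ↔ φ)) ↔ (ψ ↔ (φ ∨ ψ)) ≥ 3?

10

φ = 0, ψ = 0 ↦ 0  <
φ = 0, ψ = 1 ↦ 1  <
φ = 0, ψ = 2 ↦ 2  <
φ = 0, ψ = 3 ↦ 3  ≥
φ = 1, ψ = 0 ↦ 3  ≥
φ = 1, ψ = 1 ↦ 1  <
φ = 1, ψ = 2 ↦ 2  <
φ = 1, ψ = 3 ↦ 3  ≥
φ = 2, ψ = 0 ↦ 3  ≥
φ = 2, ψ = 1 ↦ 3  ≥
φ = 2, ψ = 2 ↦ 2  <
φ = 2, ψ = 3 ↦ 3  ≥
φ = 3, ψ = 0 ↦ 3  ≥
φ = 3, ψ = 1 ↦ 3  ≥
φ = 3, ψ = 2 ↦ 3  ≥
φ = 3, ψ = 3 ↦ 3  ≥
So 10 of the 16 assignments meet the threshold.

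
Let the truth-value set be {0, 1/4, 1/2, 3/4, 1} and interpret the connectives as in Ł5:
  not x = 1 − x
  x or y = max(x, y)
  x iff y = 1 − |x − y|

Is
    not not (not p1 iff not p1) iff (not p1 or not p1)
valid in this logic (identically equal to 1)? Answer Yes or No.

No

Counterexample: take p1 = 1/4.
not p1 = not 1/4 = 3/4
not p1 = not 1/4 = 3/4
not p1 iff not p1 = 3/4 iff 3/4 = 1
not (not p1 iff not p1) = not 1 = 0
not not (not p1 iff not p1) = not 0 = 1
not p1 = not 1/4 = 3/4
not p1 = not 1/4 = 3/4
not p1 or not p1 = 3/4 or 3/4 = 3/4
not not (not p1 iff not p1) iff (not p1 or not p1) = 1 iff 3/4 = 3/4
This gives 3/4 ≠ 1.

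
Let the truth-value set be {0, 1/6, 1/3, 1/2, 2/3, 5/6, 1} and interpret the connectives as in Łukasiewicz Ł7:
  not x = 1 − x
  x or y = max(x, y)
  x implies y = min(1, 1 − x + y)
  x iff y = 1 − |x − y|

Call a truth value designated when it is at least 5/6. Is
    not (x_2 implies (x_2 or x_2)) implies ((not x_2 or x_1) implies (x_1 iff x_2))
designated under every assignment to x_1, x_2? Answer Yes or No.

Yes

At x_1 = 0, x_2 = 2/3, for instance:
x_2 or x_2 = 2/3 or 2/3 = 2/3
x_2 implies (x_2 or x_2) = 2/3 implies 2/3 = 1
not (x_2 implies (x_2 or x_2)) = not 1 = 0
not x_2 = not 2/3 = 1/3
not x_2 or x_1 = 1/3 or 0 = 1/3
x_1 iff x_2 = 0 iff 2/3 = 1/3
(not x_2 or x_1) implies (x_1 iff x_2) = 1/3 implies 1/3 = 1
not (x_2 implies (x_2 or x_2)) implies ((not x_2 or x_1) implies (x_1 iff x_2)) = 0 implies 1 = 1
and checking the remaining 48 assignments likewise gives ≥ 5/6 in every case.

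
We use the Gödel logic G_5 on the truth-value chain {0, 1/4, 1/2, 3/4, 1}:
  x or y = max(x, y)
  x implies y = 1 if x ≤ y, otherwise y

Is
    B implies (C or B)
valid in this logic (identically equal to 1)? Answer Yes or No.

Yes

At B = 3/4, C = 1/2, for instance:
C or B = 1/2 or 3/4 = 3/4
B implies (C or B) = 3/4 implies 3/4 = 1
and checking the remaining 24 assignments likewise gives ≥ 1 in every case.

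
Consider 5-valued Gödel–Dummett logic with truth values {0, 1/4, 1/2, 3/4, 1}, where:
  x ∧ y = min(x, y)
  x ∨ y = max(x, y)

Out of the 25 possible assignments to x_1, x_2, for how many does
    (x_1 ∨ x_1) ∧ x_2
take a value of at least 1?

1

value 1: 1 assignment (counts)
value 3/4: 3 assignments
value 1/2: 5 assignments
value 1/4: 7 assignments
value 0: 9 assignments
So 1 of the 25 assignments meets the threshold.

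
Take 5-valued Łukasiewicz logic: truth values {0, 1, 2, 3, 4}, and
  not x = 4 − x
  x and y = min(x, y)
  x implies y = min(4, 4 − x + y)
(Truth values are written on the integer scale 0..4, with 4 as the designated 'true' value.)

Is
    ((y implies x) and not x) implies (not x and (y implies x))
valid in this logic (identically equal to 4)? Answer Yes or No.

At x = 3, y = 2, for instance:
y implies x = 2 implies 3 = 4
not x = not 3 = 1
(y implies x) and not x = 4 and 1 = 1
not x and (y implies x) = 1 and 4 = 1
((y implies x) and not x) implies (not x and (y implies x)) = 1 implies 1 = 4
and checking the remaining 24 assignments likewise gives ≥ 4 in every case.

Yes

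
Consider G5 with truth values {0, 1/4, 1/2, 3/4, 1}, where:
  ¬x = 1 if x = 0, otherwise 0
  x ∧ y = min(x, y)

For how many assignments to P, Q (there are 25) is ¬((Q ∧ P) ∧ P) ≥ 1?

9

value 1: 9 assignments (counts)
value 0: 16 assignments
So 9 of the 25 assignments meet the threshold.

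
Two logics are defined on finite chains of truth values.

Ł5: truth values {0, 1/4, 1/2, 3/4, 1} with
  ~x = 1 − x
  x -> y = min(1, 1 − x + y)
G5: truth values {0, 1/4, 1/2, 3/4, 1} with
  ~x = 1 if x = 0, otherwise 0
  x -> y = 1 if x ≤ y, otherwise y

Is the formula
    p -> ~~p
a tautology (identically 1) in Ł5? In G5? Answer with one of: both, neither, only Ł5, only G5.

In Ł5: every assignment gives 1 — tautology.
In G5: every assignment gives 1 — tautology.

both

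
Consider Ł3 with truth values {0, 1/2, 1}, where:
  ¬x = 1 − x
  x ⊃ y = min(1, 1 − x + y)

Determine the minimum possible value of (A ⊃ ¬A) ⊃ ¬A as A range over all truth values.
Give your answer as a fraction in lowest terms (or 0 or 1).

Take A = 1/2:
¬A = ¬1/2 = 1/2
A ⊃ ¬A = 1/2 ⊃ 1/2 = 1
¬A = ¬1/2 = 1/2
(A ⊃ ¬A) ⊃ ¬A = 1 ⊃ 1/2 = 1/2
No assignment yields a value below 1/2, so this is the minimum.

1/2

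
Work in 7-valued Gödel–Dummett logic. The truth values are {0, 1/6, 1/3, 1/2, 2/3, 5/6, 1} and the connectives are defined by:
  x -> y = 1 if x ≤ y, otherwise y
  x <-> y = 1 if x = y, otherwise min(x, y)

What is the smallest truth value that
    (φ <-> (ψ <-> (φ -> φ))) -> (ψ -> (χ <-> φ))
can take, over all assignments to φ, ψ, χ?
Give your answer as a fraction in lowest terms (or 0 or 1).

Take φ = 1/6, ψ = 1/6, χ = 0:
φ -> φ = 1/6 -> 1/6 = 1
ψ <-> (φ -> φ) = 1/6 <-> 1 = 1/6
φ <-> (ψ <-> (φ -> φ)) = 1/6 <-> 1/6 = 1
χ <-> φ = 0 <-> 1/6 = 0
ψ -> (χ <-> φ) = 1/6 -> 0 = 0
(φ <-> (ψ <-> (φ -> φ))) -> (ψ -> (χ <-> φ)) = 1 -> 0 = 0
No assignment yields a value below 0, so this is the minimum.

0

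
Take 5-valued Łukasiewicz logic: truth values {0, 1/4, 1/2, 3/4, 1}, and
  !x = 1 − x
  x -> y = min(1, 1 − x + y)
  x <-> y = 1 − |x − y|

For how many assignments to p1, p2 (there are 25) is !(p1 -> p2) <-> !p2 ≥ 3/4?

value 1: 9 assignments (counts)
value 3/4: 7 assignments (counts)
value 1/2: 5 assignments
value 1/4: 3 assignments
value 0: 1 assignment
So 16 of the 25 assignments meet the threshold.

16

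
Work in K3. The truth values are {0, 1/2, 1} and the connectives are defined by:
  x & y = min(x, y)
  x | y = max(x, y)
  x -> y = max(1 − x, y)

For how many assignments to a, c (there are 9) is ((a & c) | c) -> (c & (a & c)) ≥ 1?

a = 0, c = 0 ↦ 1  ≥
a = 0, c = 1/2 ↦ 1/2  <
a = 0, c = 1 ↦ 0  <
a = 1/2, c = 0 ↦ 1  ≥
a = 1/2, c = 1/2 ↦ 1/2  <
a = 1/2, c = 1 ↦ 1/2  <
a = 1, c = 0 ↦ 1  ≥
a = 1, c = 1/2 ↦ 1/2  <
a = 1, c = 1 ↦ 1  ≥
So 4 of the 9 assignments meet the threshold.

4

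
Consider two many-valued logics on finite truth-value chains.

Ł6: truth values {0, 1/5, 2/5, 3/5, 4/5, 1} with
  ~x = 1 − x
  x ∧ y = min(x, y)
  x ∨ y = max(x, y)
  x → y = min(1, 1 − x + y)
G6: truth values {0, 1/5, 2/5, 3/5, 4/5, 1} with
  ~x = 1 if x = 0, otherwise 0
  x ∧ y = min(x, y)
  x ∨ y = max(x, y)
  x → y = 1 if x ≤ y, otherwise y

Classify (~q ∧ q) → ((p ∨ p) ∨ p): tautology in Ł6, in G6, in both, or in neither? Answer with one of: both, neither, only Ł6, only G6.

only G6

In Ł6: at p = 0, q = 1/5 the value is 4/5 — not a tautology.
In G6: every assignment gives 1 — tautology.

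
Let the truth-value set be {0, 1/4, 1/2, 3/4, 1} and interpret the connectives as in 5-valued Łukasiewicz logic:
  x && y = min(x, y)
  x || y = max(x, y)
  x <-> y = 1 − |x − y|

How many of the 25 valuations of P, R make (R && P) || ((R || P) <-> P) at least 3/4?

value 1: 15 assignments (counts)
value 3/4: 4 assignments (counts)
value 1/2: 3 assignments
value 1/4: 2 assignments
value 0: 1 assignment
So 19 of the 25 assignments meet the threshold.

19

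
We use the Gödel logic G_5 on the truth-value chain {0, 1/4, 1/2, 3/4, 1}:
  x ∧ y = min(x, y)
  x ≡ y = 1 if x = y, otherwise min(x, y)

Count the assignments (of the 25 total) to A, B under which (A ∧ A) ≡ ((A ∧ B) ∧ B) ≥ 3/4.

16

value 1: 15 assignments (counts)
value 3/4: 1 assignment (counts)
value 1/2: 2 assignments
value 1/4: 3 assignments
value 0: 4 assignments
So 16 of the 25 assignments meet the threshold.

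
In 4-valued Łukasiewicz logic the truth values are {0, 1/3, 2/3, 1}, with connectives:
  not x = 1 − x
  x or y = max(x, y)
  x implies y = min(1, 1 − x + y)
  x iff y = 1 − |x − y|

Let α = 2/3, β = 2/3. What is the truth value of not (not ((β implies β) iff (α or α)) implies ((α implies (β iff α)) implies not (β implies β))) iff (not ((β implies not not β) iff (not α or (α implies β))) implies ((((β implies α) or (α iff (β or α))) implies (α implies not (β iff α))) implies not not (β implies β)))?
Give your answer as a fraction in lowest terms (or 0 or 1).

1/3

β implies β = 2/3 implies 2/3 = 1
α or α = 2/3 or 2/3 = 2/3
(β implies β) iff (α or α) = 1 iff 2/3 = 2/3
not ((β implies β) iff (α or α)) = not 2/3 = 1/3
β iff α = 2/3 iff 2/3 = 1
α implies (β iff α) = 2/3 implies 1 = 1
β implies β = 2/3 implies 2/3 = 1
not (β implies β) = not 1 = 0
(α implies (β iff α)) implies not (β implies β) = 1 implies 0 = 0
not ((β implies β) iff (α or α)) implies ((α implies (β iff α)) implies not (β implies β)) = 1/3 implies 0 = 2/3
not (not ((β implies β) iff (α or α)) implies ((α implies (β iff α)) implies not (β implies β))) = not 2/3 = 1/3
not β = not 2/3 = 1/3
not not β = not 1/3 = 2/3
β implies not not β = 2/3 implies 2/3 = 1
not α = not 2/3 = 1/3
α implies β = 2/3 implies 2/3 = 1
not α or (α implies β) = 1/3 or 1 = 1
(β implies not not β) iff (not α or (α implies β)) = 1 iff 1 = 1
not ((β implies not not β) iff (not α or (α implies β))) = not 1 = 0
β implies α = 2/3 implies 2/3 = 1
β or α = 2/3 or 2/3 = 2/3
α iff (β or α) = 2/3 iff 2/3 = 1
(β implies α) or (α iff (β or α)) = 1 or 1 = 1
β iff α = 2/3 iff 2/3 = 1
not (β iff α) = not 1 = 0
α implies not (β iff α) = 2/3 implies 0 = 1/3
((β implies α) or (α iff (β or α))) implies (α implies not (β iff α)) = 1 implies 1/3 = 1/3
β implies β = 2/3 implies 2/3 = 1
not (β implies β) = not 1 = 0
not not (β implies β) = not 0 = 1
(((β implies α) or (α iff (β or α))) implies (α implies not (β iff α))) implies not not (β implies β) = 1/3 implies 1 = 1
not ((β implies not not β) iff (not α or (α implies β))) implies ((((β implies α) or (α iff (β or α))) implies (α implies not (β iff α))) implies not not (β implies β)) = 0 implies 1 = 1
not (not ((β implies β) iff (α or α)) implies ((α implies (β iff α)) implies not (β implies β))) iff (not ((β implies not not β) iff (not α or (α implies β))) implies ((((β implies α) or (α iff (β or α))) implies (α implies not (β iff α))) implies not not (β implies β))) = 1/3 iff 1 = 1/3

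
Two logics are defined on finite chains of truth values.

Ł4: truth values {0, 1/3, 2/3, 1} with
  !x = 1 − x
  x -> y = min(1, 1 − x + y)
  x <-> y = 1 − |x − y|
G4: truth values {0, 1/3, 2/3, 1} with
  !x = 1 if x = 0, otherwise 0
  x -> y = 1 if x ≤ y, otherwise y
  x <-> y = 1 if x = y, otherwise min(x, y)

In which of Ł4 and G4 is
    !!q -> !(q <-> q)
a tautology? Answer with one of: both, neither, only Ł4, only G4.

neither

In Ł4: at q = 1/3 the value is 2/3 — not a tautology.
In G4: at q = 1/3 the value is 0 — not a tautology.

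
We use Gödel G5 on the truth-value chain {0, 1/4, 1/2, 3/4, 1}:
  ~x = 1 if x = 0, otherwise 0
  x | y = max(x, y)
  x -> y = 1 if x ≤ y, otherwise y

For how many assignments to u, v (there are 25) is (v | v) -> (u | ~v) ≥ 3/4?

16

value 1: 15 assignments (counts)
value 3/4: 1 assignment (counts)
value 1/2: 2 assignments
value 1/4: 3 assignments
value 0: 4 assignments
So 16 of the 25 assignments meet the threshold.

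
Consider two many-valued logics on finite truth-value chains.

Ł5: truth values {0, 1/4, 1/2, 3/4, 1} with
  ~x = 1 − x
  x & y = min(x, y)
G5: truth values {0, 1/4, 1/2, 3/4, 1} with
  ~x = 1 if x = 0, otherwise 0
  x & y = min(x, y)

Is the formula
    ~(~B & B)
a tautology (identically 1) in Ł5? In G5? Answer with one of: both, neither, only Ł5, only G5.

only G5

In Ł5: at B = 1/4 the value is 3/4 — not a tautology.
In G5: every assignment gives 1 — tautology.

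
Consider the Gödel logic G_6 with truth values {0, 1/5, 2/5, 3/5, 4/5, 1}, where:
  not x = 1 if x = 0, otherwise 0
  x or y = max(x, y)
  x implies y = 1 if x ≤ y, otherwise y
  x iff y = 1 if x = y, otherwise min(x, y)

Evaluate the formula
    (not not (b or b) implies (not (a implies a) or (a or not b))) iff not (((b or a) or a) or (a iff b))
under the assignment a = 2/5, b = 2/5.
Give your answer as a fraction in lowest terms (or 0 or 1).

b or b = 2/5 or 2/5 = 2/5
not (b or b) = not 2/5 = 0
not not (b or b) = not 0 = 1
a implies a = 2/5 implies 2/5 = 1
not (a implies a) = not 1 = 0
not b = not 2/5 = 0
a or not b = 2/5 or 0 = 2/5
not (a implies a) or (a or not b) = 0 or 2/5 = 2/5
not not (b or b) implies (not (a implies a) or (a or not b)) = 1 implies 2/5 = 2/5
b or a = 2/5 or 2/5 = 2/5
(b or a) or a = 2/5 or 2/5 = 2/5
a iff b = 2/5 iff 2/5 = 1
((b or a) or a) or (a iff b) = 2/5 or 1 = 1
not (((b or a) or a) or (a iff b)) = not 1 = 0
(not not (b or b) implies (not (a implies a) or (a or not b))) iff not (((b or a) or a) or (a iff b)) = 2/5 iff 0 = 0

0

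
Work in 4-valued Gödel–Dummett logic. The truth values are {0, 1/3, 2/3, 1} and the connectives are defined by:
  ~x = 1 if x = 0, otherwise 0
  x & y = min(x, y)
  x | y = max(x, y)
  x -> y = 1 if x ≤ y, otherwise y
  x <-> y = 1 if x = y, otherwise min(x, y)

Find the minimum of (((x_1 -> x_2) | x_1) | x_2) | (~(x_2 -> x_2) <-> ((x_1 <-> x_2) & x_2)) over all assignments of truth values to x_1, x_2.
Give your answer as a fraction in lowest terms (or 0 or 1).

Take x_1 = 2/3, x_2 = 1/3:
x_1 -> x_2 = 2/3 -> 1/3 = 1/3
(x_1 -> x_2) | x_1 = 1/3 | 2/3 = 2/3
((x_1 -> x_2) | x_1) | x_2 = 2/3 | 1/3 = 2/3
x_2 -> x_2 = 1/3 -> 1/3 = 1
~(x_2 -> x_2) = ~1 = 0
x_1 <-> x_2 = 2/3 <-> 1/3 = 1/3
(x_1 <-> x_2) & x_2 = 1/3 & 1/3 = 1/3
~(x_2 -> x_2) <-> ((x_1 <-> x_2) & x_2) = 0 <-> 1/3 = 0
(((x_1 -> x_2) | x_1) | x_2) | (~(x_2 -> x_2) <-> ((x_1 <-> x_2) & x_2)) = 2/3 | 0 = 2/3
No assignment yields a value below 2/3, so this is the minimum.

2/3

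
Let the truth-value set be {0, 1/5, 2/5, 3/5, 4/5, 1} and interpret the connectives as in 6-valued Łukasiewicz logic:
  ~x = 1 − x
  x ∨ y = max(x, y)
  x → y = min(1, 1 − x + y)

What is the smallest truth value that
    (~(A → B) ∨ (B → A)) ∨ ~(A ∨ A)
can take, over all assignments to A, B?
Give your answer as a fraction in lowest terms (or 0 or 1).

3/5

Take A = 2/5, B = 4/5:
A → B = 2/5 → 4/5 = 1
~(A → B) = ~1 = 0
B → A = 4/5 → 2/5 = 3/5
~(A → B) ∨ (B → A) = 0 ∨ 3/5 = 3/5
A ∨ A = 2/5 ∨ 2/5 = 2/5
~(A ∨ A) = ~2/5 = 3/5
(~(A → B) ∨ (B → A)) ∨ ~(A ∨ A) = 3/5 ∨ 3/5 = 3/5
No assignment yields a value below 3/5, so this is the minimum.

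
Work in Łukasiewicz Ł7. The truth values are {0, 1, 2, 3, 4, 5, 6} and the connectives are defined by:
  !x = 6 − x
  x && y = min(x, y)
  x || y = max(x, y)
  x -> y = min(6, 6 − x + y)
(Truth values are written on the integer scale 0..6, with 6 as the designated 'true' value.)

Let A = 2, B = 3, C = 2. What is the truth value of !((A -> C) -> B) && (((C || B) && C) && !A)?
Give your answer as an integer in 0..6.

A -> C = 2 -> 2 = 6
(A -> C) -> B = 6 -> 3 = 3
!((A -> C) -> B) = !3 = 3
C || B = 2 || 3 = 3
(C || B) && C = 3 && 2 = 2
!A = !2 = 4
((C || B) && C) && !A = 2 && 4 = 2
!((A -> C) -> B) && (((C || B) && C) && !A) = 3 && 2 = 2

2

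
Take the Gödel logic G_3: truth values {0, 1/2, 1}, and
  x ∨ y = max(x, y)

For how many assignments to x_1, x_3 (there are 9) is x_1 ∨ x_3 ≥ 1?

x_1 = 0, x_3 = 0 ↦ 0  <
x_1 = 0, x_3 = 1/2 ↦ 1/2  <
x_1 = 0, x_3 = 1 ↦ 1  ≥
x_1 = 1/2, x_3 = 0 ↦ 1/2  <
x_1 = 1/2, x_3 = 1/2 ↦ 1/2  <
x_1 = 1/2, x_3 = 1 ↦ 1  ≥
x_1 = 1, x_3 = 0 ↦ 1  ≥
x_1 = 1, x_3 = 1/2 ↦ 1  ≥
x_1 = 1, x_3 = 1 ↦ 1  ≥
So 5 of the 9 assignments meet the threshold.

5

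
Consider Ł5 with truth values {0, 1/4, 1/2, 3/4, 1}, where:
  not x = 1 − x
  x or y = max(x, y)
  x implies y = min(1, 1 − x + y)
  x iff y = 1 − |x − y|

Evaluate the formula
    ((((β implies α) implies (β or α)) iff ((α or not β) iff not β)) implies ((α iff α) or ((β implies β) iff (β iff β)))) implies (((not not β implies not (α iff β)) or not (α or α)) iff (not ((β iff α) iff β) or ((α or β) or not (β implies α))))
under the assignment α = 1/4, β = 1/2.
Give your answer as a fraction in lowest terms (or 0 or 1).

β implies α = 1/2 implies 1/4 = 3/4
β or α = 1/2 or 1/4 = 1/2
(β implies α) implies (β or α) = 3/4 implies 1/2 = 3/4
not β = not 1/2 = 1/2
α or not β = 1/4 or 1/2 = 1/2
not β = not 1/2 = 1/2
(α or not β) iff not β = 1/2 iff 1/2 = 1
((β implies α) implies (β or α)) iff ((α or not β) iff not β) = 3/4 iff 1 = 3/4
α iff α = 1/4 iff 1/4 = 1
β implies β = 1/2 implies 1/2 = 1
β iff β = 1/2 iff 1/2 = 1
(β implies β) iff (β iff β) = 1 iff 1 = 1
(α iff α) or ((β implies β) iff (β iff β)) = 1 or 1 = 1
(((β implies α) implies (β or α)) iff ((α or not β) iff not β)) implies ((α iff α) or ((β implies β) iff (β iff β))) = 3/4 implies 1 = 1
not β = not 1/2 = 1/2
not not β = not 1/2 = 1/2
α iff β = 1/4 iff 1/2 = 3/4
not (α iff β) = not 3/4 = 1/4
not not β implies not (α iff β) = 1/2 implies 1/4 = 3/4
α or α = 1/4 or 1/4 = 1/4
not (α or α) = not 1/4 = 3/4
(not not β implies not (α iff β)) or not (α or α) = 3/4 or 3/4 = 3/4
β iff α = 1/2 iff 1/4 = 3/4
(β iff α) iff β = 3/4 iff 1/2 = 3/4
not ((β iff α) iff β) = not 3/4 = 1/4
α or β = 1/4 or 1/2 = 1/2
β implies α = 1/2 implies 1/4 = 3/4
not (β implies α) = not 3/4 = 1/4
(α or β) or not (β implies α) = 1/2 or 1/4 = 1/2
not ((β iff α) iff β) or ((α or β) or not (β implies α)) = 1/4 or 1/2 = 1/2
((not not β implies not (α iff β)) or not (α or α)) iff (not ((β iff α) iff β) or ((α or β) or not (β implies α))) = 3/4 iff 1/2 = 3/4
((((β implies α) implies (β or α)) iff ((α or not β) iff not β)) implies ((α iff α) or ((β implies β) iff (β iff β)))) implies (((not not β implies not (α iff β)) or not (α or α)) iff (not ((β iff α) iff β) or ((α or β) or not (β implies α)))) = 1 implies 3/4 = 3/4

3/4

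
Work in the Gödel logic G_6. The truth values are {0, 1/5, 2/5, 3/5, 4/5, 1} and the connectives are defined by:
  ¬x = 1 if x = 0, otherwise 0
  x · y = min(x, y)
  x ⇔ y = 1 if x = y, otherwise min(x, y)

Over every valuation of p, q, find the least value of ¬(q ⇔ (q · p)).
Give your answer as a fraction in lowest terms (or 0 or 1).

Take p = 0, q = 0:
q · p = 0 · 0 = 0
q ⇔ (q · p) = 0 ⇔ 0 = 1
¬(q ⇔ (q · p)) = ¬1 = 0
No assignment yields a value below 0, so this is the minimum.

0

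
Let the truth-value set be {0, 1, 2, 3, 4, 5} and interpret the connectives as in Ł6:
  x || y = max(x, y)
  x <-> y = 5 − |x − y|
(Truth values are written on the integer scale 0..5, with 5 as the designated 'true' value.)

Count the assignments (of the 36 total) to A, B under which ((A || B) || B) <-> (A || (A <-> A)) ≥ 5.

11

value 5: 11 assignments (counts)
value 4: 9 assignments
value 3: 7 assignments
value 2: 5 assignments
value 1: 3 assignments
value 0: 1 assignment
So 11 of the 36 assignments meet the threshold.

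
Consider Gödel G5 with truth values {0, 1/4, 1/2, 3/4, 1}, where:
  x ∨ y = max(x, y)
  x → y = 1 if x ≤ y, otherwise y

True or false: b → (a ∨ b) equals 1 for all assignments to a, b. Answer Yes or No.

Yes

At a = 1/2, b = 0, for instance:
a ∨ b = 1/2 ∨ 0 = 1/2
b → (a ∨ b) = 0 → 1/2 = 1
and checking the remaining 24 assignments likewise gives ≥ 1 in every case.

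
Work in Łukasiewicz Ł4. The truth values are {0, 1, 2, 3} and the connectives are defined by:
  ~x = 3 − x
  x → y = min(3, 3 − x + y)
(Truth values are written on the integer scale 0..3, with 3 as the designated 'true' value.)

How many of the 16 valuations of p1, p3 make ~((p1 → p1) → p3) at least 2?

8

p1 = 0, p3 = 0 ↦ 3  ≥
p1 = 0, p3 = 1 ↦ 2  ≥
p1 = 0, p3 = 2 ↦ 1  <
p1 = 0, p3 = 3 ↦ 0  <
p1 = 1, p3 = 0 ↦ 3  ≥
p1 = 1, p3 = 1 ↦ 2  ≥
p1 = 1, p3 = 2 ↦ 1  <
p1 = 1, p3 = 3 ↦ 0  <
p1 = 2, p3 = 0 ↦ 3  ≥
p1 = 2, p3 = 1 ↦ 2  ≥
p1 = 2, p3 = 2 ↦ 1  <
p1 = 2, p3 = 3 ↦ 0  <
p1 = 3, p3 = 0 ↦ 3  ≥
p1 = 3, p3 = 1 ↦ 2  ≥
p1 = 3, p3 = 2 ↦ 1  <
p1 = 3, p3 = 3 ↦ 0  <
So 8 of the 16 assignments meet the threshold.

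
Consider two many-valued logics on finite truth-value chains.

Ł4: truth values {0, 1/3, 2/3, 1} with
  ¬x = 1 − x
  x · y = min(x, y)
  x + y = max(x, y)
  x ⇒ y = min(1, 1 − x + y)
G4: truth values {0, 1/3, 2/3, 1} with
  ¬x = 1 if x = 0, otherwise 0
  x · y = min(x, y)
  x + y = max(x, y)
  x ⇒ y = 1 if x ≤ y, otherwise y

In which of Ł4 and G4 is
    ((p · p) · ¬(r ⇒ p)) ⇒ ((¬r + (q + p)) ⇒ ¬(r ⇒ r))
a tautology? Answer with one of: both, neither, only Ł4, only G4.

only G4

In Ł4: at p = 1/3, q = 1, r = 2/3 the value is 2/3 — not a tautology.
In G4: every assignment gives 1 — tautology.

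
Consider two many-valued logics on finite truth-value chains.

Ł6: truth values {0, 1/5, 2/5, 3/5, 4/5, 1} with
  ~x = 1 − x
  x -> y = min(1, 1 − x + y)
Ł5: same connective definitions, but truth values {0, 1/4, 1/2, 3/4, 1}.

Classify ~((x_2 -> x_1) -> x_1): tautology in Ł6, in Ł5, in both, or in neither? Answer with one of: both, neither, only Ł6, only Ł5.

In Ł6: at x_1 = 0, x_2 = 1/5 the value is 4/5 — not a tautology.
In Ł5: at x_1 = 0, x_2 = 1/4 the value is 3/4 — not a tautology.

neither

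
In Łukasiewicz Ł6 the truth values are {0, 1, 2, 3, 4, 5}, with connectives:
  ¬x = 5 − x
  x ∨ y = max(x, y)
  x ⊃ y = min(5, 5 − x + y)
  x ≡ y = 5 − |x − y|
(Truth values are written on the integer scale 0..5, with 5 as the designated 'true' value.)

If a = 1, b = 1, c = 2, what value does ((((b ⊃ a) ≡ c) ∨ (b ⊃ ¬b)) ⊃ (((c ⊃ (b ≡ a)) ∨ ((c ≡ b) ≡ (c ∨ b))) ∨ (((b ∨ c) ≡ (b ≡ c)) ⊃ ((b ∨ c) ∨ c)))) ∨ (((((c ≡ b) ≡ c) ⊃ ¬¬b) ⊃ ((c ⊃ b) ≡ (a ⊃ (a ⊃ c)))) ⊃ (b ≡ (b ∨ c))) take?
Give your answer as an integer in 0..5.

b ⊃ a = 1 ⊃ 1 = 5
(b ⊃ a) ≡ c = 5 ≡ 2 = 2
¬b = ¬1 = 4
b ⊃ ¬b = 1 ⊃ 4 = 5
((b ⊃ a) ≡ c) ∨ (b ⊃ ¬b) = 2 ∨ 5 = 5
b ≡ a = 1 ≡ 1 = 5
c ⊃ (b ≡ a) = 2 ⊃ 5 = 5
c ≡ b = 2 ≡ 1 = 4
c ∨ b = 2 ∨ 1 = 2
(c ≡ b) ≡ (c ∨ b) = 4 ≡ 2 = 3
(c ⊃ (b ≡ a)) ∨ ((c ≡ b) ≡ (c ∨ b)) = 5 ∨ 3 = 5
b ∨ c = 1 ∨ 2 = 2
b ≡ c = 1 ≡ 2 = 4
(b ∨ c) ≡ (b ≡ c) = 2 ≡ 4 = 3
b ∨ c = 1 ∨ 2 = 2
(b ∨ c) ∨ c = 2 ∨ 2 = 2
((b ∨ c) ≡ (b ≡ c)) ⊃ ((b ∨ c) ∨ c) = 3 ⊃ 2 = 4
((c ⊃ (b ≡ a)) ∨ ((c ≡ b) ≡ (c ∨ b))) ∨ (((b ∨ c) ≡ (b ≡ c)) ⊃ ((b ∨ c) ∨ c)) = 5 ∨ 4 = 5
(((b ⊃ a) ≡ c) ∨ (b ⊃ ¬b)) ⊃ (((c ⊃ (b ≡ a)) ∨ ((c ≡ b) ≡ (c ∨ b))) ∨ (((b ∨ c) ≡ (b ≡ c)) ⊃ ((b ∨ c) ∨ c))) = 5 ⊃ 5 = 5
c ≡ b = 2 ≡ 1 = 4
(c ≡ b) ≡ c = 4 ≡ 2 = 3
¬b = ¬1 = 4
¬¬b = ¬4 = 1
((c ≡ b) ≡ c) ⊃ ¬¬b = 3 ⊃ 1 = 3
c ⊃ b = 2 ⊃ 1 = 4
a ⊃ c = 1 ⊃ 2 = 5
a ⊃ (a ⊃ c) = 1 ⊃ 5 = 5
(c ⊃ b) ≡ (a ⊃ (a ⊃ c)) = 4 ≡ 5 = 4
(((c ≡ b) ≡ c) ⊃ ¬¬b) ⊃ ((c ⊃ b) ≡ (a ⊃ (a ⊃ c))) = 3 ⊃ 4 = 5
b ∨ c = 1 ∨ 2 = 2
b ≡ (b ∨ c) = 1 ≡ 2 = 4
((((c ≡ b) ≡ c) ⊃ ¬¬b) ⊃ ((c ⊃ b) ≡ (a ⊃ (a ⊃ c)))) ⊃ (b ≡ (b ∨ c)) = 5 ⊃ 4 = 4
((((b ⊃ a) ≡ c) ∨ (b ⊃ ¬b)) ⊃ (((c ⊃ (b ≡ a)) ∨ ((c ≡ b) ≡ (c ∨ b))) ∨ (((b ∨ c) ≡ (b ≡ c)) ⊃ ((b ∨ c) ∨ c)))) ∨ (((((c ≡ b) ≡ c) ⊃ ¬¬b) ⊃ ((c ⊃ b) ≡ (a ⊃ (a ⊃ c)))) ⊃ (b ≡ (b ∨ c))) = 5 ∨ 4 = 5

5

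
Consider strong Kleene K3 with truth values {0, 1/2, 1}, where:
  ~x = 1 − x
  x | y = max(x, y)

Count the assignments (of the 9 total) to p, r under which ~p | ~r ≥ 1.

p = 0, r = 0 ↦ 1  ≥
p = 0, r = 1/2 ↦ 1  ≥
p = 0, r = 1 ↦ 1  ≥
p = 1/2, r = 0 ↦ 1  ≥
p = 1/2, r = 1/2 ↦ 1/2  <
p = 1/2, r = 1 ↦ 1/2  <
p = 1, r = 0 ↦ 1  ≥
p = 1, r = 1/2 ↦ 1/2  <
p = 1, r = 1 ↦ 0  <
So 5 of the 9 assignments meet the threshold.

5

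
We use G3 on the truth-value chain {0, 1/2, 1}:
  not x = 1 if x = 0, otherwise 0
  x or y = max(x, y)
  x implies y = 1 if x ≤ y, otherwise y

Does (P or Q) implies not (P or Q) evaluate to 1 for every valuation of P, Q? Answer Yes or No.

Counterexample: take P = 0, Q = 1/2.
P or Q = 0 or 1/2 = 1/2
P or Q = 0 or 1/2 = 1/2
not (P or Q) = not 1/2 = 0
(P or Q) implies not (P or Q) = 1/2 implies 0 = 0
This gives 0 ≠ 1.

No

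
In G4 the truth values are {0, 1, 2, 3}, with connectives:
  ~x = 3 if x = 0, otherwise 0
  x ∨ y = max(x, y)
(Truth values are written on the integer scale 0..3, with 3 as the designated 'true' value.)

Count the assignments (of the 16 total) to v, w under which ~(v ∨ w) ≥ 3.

v = 0, w = 0 ↦ 3  ≥
v = 0, w = 1 ↦ 0  <
v = 0, w = 2 ↦ 0  <
v = 0, w = 3 ↦ 0  <
v = 1, w = 0 ↦ 0  <
v = 1, w = 1 ↦ 0  <
v = 1, w = 2 ↦ 0  <
v = 1, w = 3 ↦ 0  <
v = 2, w = 0 ↦ 0  <
v = 2, w = 1 ↦ 0  <
v = 2, w = 2 ↦ 0  <
v = 2, w = 3 ↦ 0  <
v = 3, w = 0 ↦ 0  <
v = 3, w = 1 ↦ 0  <
v = 3, w = 2 ↦ 0  <
v = 3, w = 3 ↦ 0  <
So 1 of the 16 assignments meets the threshold.

1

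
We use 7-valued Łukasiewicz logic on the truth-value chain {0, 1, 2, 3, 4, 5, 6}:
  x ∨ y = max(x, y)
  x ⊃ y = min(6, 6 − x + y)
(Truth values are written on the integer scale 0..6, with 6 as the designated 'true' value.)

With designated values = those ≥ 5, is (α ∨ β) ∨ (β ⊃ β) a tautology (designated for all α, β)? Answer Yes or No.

At α = 6, β = 1, for instance:
α ∨ β = 6 ∨ 1 = 6
β ⊃ β = 1 ⊃ 1 = 6
(α ∨ β) ∨ (β ⊃ β) = 6 ∨ 6 = 6
and checking the remaining 48 assignments likewise gives ≥ 5 in every case.

Yes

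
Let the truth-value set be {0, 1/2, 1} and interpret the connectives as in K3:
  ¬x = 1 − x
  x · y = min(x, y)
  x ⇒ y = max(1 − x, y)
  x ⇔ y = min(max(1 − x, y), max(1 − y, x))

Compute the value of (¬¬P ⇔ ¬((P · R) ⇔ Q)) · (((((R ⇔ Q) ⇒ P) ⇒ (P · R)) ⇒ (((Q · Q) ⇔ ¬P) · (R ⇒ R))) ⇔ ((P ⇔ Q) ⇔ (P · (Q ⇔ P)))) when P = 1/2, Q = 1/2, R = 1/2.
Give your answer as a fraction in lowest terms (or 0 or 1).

1/2

¬P = ¬1/2 = 1/2
¬¬P = ¬1/2 = 1/2
P · R = 1/2 · 1/2 = 1/2
(P · R) ⇔ Q = 1/2 ⇔ 1/2 = 1/2
¬((P · R) ⇔ Q) = ¬1/2 = 1/2
¬¬P ⇔ ¬((P · R) ⇔ Q) = 1/2 ⇔ 1/2 = 1/2
R ⇔ Q = 1/2 ⇔ 1/2 = 1/2
(R ⇔ Q) ⇒ P = 1/2 ⇒ 1/2 = 1/2
P · R = 1/2 · 1/2 = 1/2
((R ⇔ Q) ⇒ P) ⇒ (P · R) = 1/2 ⇒ 1/2 = 1/2
Q · Q = 1/2 · 1/2 = 1/2
¬P = ¬1/2 = 1/2
(Q · Q) ⇔ ¬P = 1/2 ⇔ 1/2 = 1/2
R ⇒ R = 1/2 ⇒ 1/2 = 1/2
((Q · Q) ⇔ ¬P) · (R ⇒ R) = 1/2 · 1/2 = 1/2
(((R ⇔ Q) ⇒ P) ⇒ (P · R)) ⇒ (((Q · Q) ⇔ ¬P) · (R ⇒ R)) = 1/2 ⇒ 1/2 = 1/2
P ⇔ Q = 1/2 ⇔ 1/2 = 1/2
Q ⇔ P = 1/2 ⇔ 1/2 = 1/2
P · (Q ⇔ P) = 1/2 · 1/2 = 1/2
(P ⇔ Q) ⇔ (P · (Q ⇔ P)) = 1/2 ⇔ 1/2 = 1/2
((((R ⇔ Q) ⇒ P) ⇒ (P · R)) ⇒ (((Q · Q) ⇔ ¬P) · (R ⇒ R))) ⇔ ((P ⇔ Q) ⇔ (P · (Q ⇔ P))) = 1/2 ⇔ 1/2 = 1/2
(¬¬P ⇔ ¬((P · R) ⇔ Q)) · (((((R ⇔ Q) ⇒ P) ⇒ (P · R)) ⇒ (((Q · Q) ⇔ ¬P) · (R ⇒ R))) ⇔ ((P ⇔ Q) ⇔ (P · (Q ⇔ P)))) = 1/2 · 1/2 = 1/2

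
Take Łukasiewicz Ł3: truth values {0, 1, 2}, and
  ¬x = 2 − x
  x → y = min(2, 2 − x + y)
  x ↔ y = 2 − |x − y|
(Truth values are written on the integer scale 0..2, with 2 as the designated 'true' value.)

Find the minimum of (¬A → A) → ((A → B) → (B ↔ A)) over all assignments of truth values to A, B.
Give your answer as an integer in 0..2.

1

Take A = 1, B = 2:
¬A = ¬1 = 1
¬A → A = 1 → 1 = 2
A → B = 1 → 2 = 2
B ↔ A = 2 ↔ 1 = 1
(A → B) → (B ↔ A) = 2 → 1 = 1
(¬A → A) → ((A → B) → (B ↔ A)) = 2 → 1 = 1
No assignment yields a value below 1, so this is the minimum.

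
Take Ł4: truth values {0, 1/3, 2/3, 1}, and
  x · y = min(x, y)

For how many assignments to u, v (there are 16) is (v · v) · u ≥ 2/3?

u = 0, v = 0 ↦ 0  <
u = 0, v = 1/3 ↦ 0  <
u = 0, v = 2/3 ↦ 0  <
u = 0, v = 1 ↦ 0  <
u = 1/3, v = 0 ↦ 0  <
u = 1/3, v = 1/3 ↦ 1/3  <
u = 1/3, v = 2/3 ↦ 1/3  <
u = 1/3, v = 1 ↦ 1/3  <
u = 2/3, v = 0 ↦ 0  <
u = 2/3, v = 1/3 ↦ 1/3  <
u = 2/3, v = 2/3 ↦ 2/3  ≥
u = 2/3, v = 1 ↦ 2/3  ≥
u = 1, v = 0 ↦ 0  <
u = 1, v = 1/3 ↦ 1/3  <
u = 1, v = 2/3 ↦ 2/3  ≥
u = 1, v = 1 ↦ 1  ≥
So 4 of the 16 assignments meet the threshold.

4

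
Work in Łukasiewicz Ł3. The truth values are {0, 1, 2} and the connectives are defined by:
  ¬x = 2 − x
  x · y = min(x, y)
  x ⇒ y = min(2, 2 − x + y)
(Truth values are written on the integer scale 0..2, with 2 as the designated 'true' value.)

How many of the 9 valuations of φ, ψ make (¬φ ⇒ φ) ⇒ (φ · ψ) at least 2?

φ = 0, ψ = 0 ↦ 2  ≥
φ = 0, ψ = 1 ↦ 2  ≥
φ = 0, ψ = 2 ↦ 2  ≥
φ = 1, ψ = 0 ↦ 0  <
φ = 1, ψ = 1 ↦ 1  <
φ = 1, ψ = 2 ↦ 1  <
φ = 2, ψ = 0 ↦ 0  <
φ = 2, ψ = 1 ↦ 1  <
φ = 2, ψ = 2 ↦ 2  ≥
So 4 of the 9 assignments meet the threshold.

4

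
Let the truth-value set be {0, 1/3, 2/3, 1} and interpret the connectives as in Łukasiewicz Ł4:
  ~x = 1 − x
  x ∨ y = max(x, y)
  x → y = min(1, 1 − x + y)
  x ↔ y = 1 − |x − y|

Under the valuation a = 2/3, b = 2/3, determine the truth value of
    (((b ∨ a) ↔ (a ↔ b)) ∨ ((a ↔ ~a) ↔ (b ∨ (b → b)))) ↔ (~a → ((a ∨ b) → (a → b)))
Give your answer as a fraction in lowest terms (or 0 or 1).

2/3

b ∨ a = 2/3 ∨ 2/3 = 2/3
a ↔ b = 2/3 ↔ 2/3 = 1
(b ∨ a) ↔ (a ↔ b) = 2/3 ↔ 1 = 2/3
~a = ~2/3 = 1/3
a ↔ ~a = 2/3 ↔ 1/3 = 2/3
b → b = 2/3 → 2/3 = 1
b ∨ (b → b) = 2/3 ∨ 1 = 1
(a ↔ ~a) ↔ (b ∨ (b → b)) = 2/3 ↔ 1 = 2/3
((b ∨ a) ↔ (a ↔ b)) ∨ ((a ↔ ~a) ↔ (b ∨ (b → b))) = 2/3 ∨ 2/3 = 2/3
~a = ~2/3 = 1/3
a ∨ b = 2/3 ∨ 2/3 = 2/3
a → b = 2/3 → 2/3 = 1
(a ∨ b) → (a → b) = 2/3 → 1 = 1
~a → ((a ∨ b) → (a → b)) = 1/3 → 1 = 1
(((b ∨ a) ↔ (a ↔ b)) ∨ ((a ↔ ~a) ↔ (b ∨ (b → b)))) ↔ (~a → ((a ∨ b) → (a → b))) = 2/3 ↔ 1 = 2/3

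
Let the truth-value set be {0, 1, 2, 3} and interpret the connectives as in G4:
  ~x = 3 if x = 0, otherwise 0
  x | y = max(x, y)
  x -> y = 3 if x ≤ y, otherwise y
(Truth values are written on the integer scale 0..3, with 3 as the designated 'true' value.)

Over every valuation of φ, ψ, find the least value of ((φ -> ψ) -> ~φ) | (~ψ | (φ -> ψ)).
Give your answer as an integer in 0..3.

Take φ = 2, ψ = 1:
φ -> ψ = 2 -> 1 = 1
~φ = ~2 = 0
(φ -> ψ) -> ~φ = 1 -> 0 = 0
~ψ = ~1 = 0
φ -> ψ = 2 -> 1 = 1
~ψ | (φ -> ψ) = 0 | 1 = 1
((φ -> ψ) -> ~φ) | (~ψ | (φ -> ψ)) = 0 | 1 = 1
No assignment yields a value below 1, so this is the minimum.

1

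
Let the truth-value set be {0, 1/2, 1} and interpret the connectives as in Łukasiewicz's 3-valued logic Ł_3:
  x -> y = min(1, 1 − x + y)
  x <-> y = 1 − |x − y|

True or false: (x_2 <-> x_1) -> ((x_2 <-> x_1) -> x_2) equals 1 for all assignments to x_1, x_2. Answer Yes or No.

Counterexample: take x_1 = 0, x_2 = 0.
x_2 <-> x_1 = 0 <-> 0 = 1
x_2 <-> x_1 = 0 <-> 0 = 1
(x_2 <-> x_1) -> x_2 = 1 -> 0 = 0
(x_2 <-> x_1) -> ((x_2 <-> x_1) -> x_2) = 1 -> 0 = 0
This gives 0 ≠ 1.

No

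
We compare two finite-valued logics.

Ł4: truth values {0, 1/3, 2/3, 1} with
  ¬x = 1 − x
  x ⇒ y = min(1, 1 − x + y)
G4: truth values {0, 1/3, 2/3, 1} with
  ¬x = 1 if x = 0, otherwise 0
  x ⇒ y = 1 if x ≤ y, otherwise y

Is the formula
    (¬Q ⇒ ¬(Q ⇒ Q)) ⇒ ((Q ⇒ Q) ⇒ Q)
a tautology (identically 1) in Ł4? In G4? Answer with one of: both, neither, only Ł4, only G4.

only Ł4

In Ł4: every assignment gives 1 — tautology.
In G4: at Q = 1/3 the value is 1/3 — not a tautology.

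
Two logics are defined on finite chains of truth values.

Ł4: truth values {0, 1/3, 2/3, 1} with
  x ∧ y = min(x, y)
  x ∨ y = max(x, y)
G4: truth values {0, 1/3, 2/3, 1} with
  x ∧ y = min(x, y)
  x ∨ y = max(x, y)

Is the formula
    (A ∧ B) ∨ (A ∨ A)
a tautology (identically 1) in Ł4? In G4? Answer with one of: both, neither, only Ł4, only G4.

In Ł4: at A = 0, B = 0 the value is 0 — not a tautology.
In G4: at A = 0, B = 0 the value is 0 — not a tautology.

neither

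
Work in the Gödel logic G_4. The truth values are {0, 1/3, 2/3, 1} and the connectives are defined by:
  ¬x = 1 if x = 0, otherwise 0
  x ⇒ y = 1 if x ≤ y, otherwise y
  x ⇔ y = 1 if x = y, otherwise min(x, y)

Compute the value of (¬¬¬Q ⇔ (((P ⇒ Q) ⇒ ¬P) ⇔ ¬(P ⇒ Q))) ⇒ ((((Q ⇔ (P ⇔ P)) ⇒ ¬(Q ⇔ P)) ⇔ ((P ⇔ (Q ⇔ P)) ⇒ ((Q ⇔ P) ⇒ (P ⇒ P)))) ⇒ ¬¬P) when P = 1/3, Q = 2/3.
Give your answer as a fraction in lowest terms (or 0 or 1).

¬Q = ¬2/3 = 0
¬¬Q = ¬0 = 1
¬¬¬Q = ¬1 = 0
P ⇒ Q = 1/3 ⇒ 2/3 = 1
¬P = ¬1/3 = 0
(P ⇒ Q) ⇒ ¬P = 1 ⇒ 0 = 0
P ⇒ Q = 1/3 ⇒ 2/3 = 1
¬(P ⇒ Q) = ¬1 = 0
((P ⇒ Q) ⇒ ¬P) ⇔ ¬(P ⇒ Q) = 0 ⇔ 0 = 1
¬¬¬Q ⇔ (((P ⇒ Q) ⇒ ¬P) ⇔ ¬(P ⇒ Q)) = 0 ⇔ 1 = 0
P ⇔ P = 1/3 ⇔ 1/3 = 1
Q ⇔ (P ⇔ P) = 2/3 ⇔ 1 = 2/3
Q ⇔ P = 2/3 ⇔ 1/3 = 1/3
¬(Q ⇔ P) = ¬1/3 = 0
(Q ⇔ (P ⇔ P)) ⇒ ¬(Q ⇔ P) = 2/3 ⇒ 0 = 0
Q ⇔ P = 2/3 ⇔ 1/3 = 1/3
P ⇔ (Q ⇔ P) = 1/3 ⇔ 1/3 = 1
Q ⇔ P = 2/3 ⇔ 1/3 = 1/3
P ⇒ P = 1/3 ⇒ 1/3 = 1
(Q ⇔ P) ⇒ (P ⇒ P) = 1/3 ⇒ 1 = 1
(P ⇔ (Q ⇔ P)) ⇒ ((Q ⇔ P) ⇒ (P ⇒ P)) = 1 ⇒ 1 = 1
((Q ⇔ (P ⇔ P)) ⇒ ¬(Q ⇔ P)) ⇔ ((P ⇔ (Q ⇔ P)) ⇒ ((Q ⇔ P) ⇒ (P ⇒ P))) = 0 ⇔ 1 = 0
¬P = ¬1/3 = 0
¬¬P = ¬0 = 1
(((Q ⇔ (P ⇔ P)) ⇒ ¬(Q ⇔ P)) ⇔ ((P ⇔ (Q ⇔ P)) ⇒ ((Q ⇔ P) ⇒ (P ⇒ P)))) ⇒ ¬¬P = 0 ⇒ 1 = 1
(¬¬¬Q ⇔ (((P ⇒ Q) ⇒ ¬P) ⇔ ¬(P ⇒ Q))) ⇒ ((((Q ⇔ (P ⇔ P)) ⇒ ¬(Q ⇔ P)) ⇔ ((P ⇔ (Q ⇔ P)) ⇒ ((Q ⇔ P) ⇒ (P ⇒ P)))) ⇒ ¬¬P) = 0 ⇒ 1 = 1

1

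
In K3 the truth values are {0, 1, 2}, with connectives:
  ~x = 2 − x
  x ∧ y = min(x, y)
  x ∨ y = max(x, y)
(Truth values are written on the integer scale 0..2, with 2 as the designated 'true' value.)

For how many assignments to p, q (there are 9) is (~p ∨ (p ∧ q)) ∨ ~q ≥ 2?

p = 0, q = 0 ↦ 2  ≥
p = 0, q = 1 ↦ 2  ≥
p = 0, q = 2 ↦ 2  ≥
p = 1, q = 0 ↦ 2  ≥
p = 1, q = 1 ↦ 1  <
p = 1, q = 2 ↦ 1  <
p = 2, q = 0 ↦ 2  ≥
p = 2, q = 1 ↦ 1  <
p = 2, q = 2 ↦ 2  ≥
So 6 of the 9 assignments meet the threshold.

6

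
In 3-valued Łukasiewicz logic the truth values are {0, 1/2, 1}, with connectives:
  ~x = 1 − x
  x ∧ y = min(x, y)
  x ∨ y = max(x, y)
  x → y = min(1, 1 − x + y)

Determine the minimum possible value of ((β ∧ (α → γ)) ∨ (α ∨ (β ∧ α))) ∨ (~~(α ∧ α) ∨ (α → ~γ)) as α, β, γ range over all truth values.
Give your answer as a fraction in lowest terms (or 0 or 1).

1/2

Take α = 1/2, β = 0, γ = 1:
α → γ = 1/2 → 1 = 1
β ∧ (α → γ) = 0 ∧ 1 = 0
β ∧ α = 0 ∧ 1/2 = 0
α ∨ (β ∧ α) = 1/2 ∨ 0 = 1/2
(β ∧ (α → γ)) ∨ (α ∨ (β ∧ α)) = 0 ∨ 1/2 = 1/2
α ∧ α = 1/2 ∧ 1/2 = 1/2
~(α ∧ α) = ~1/2 = 1/2
~~(α ∧ α) = ~1/2 = 1/2
~γ = ~1 = 0
α → ~γ = 1/2 → 0 = 1/2
~~(α ∧ α) ∨ (α → ~γ) = 1/2 ∨ 1/2 = 1/2
((β ∧ (α → γ)) ∨ (α ∨ (β ∧ α))) ∨ (~~(α ∧ α) ∨ (α → ~γ)) = 1/2 ∨ 1/2 = 1/2
No assignment yields a value below 1/2, so this is the minimum.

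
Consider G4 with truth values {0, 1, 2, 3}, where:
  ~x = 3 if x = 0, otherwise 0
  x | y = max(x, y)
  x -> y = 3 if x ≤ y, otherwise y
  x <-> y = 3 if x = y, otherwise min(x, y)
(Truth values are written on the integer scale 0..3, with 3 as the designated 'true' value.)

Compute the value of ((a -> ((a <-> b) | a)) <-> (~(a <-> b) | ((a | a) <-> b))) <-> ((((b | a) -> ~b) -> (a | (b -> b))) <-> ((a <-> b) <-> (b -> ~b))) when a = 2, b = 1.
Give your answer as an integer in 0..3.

0

a <-> b = 2 <-> 1 = 1
(a <-> b) | a = 1 | 2 = 2
a -> ((a <-> b) | a) = 2 -> 2 = 3
a <-> b = 2 <-> 1 = 1
~(a <-> b) = ~1 = 0
a | a = 2 | 2 = 2
(a | a) <-> b = 2 <-> 1 = 1
~(a <-> b) | ((a | a) <-> b) = 0 | 1 = 1
(a -> ((a <-> b) | a)) <-> (~(a <-> b) | ((a | a) <-> b)) = 3 <-> 1 = 1
b | a = 1 | 2 = 2
~b = ~1 = 0
(b | a) -> ~b = 2 -> 0 = 0
b -> b = 1 -> 1 = 3
a | (b -> b) = 2 | 3 = 3
((b | a) -> ~b) -> (a | (b -> b)) = 0 -> 3 = 3
a <-> b = 2 <-> 1 = 1
~b = ~1 = 0
b -> ~b = 1 -> 0 = 0
(a <-> b) <-> (b -> ~b) = 1 <-> 0 = 0
(((b | a) -> ~b) -> (a | (b -> b))) <-> ((a <-> b) <-> (b -> ~b)) = 3 <-> 0 = 0
((a -> ((a <-> b) | a)) <-> (~(a <-> b) | ((a | a) <-> b))) <-> ((((b | a) -> ~b) -> (a | (b -> b))) <-> ((a <-> b) <-> (b -> ~b))) = 1 <-> 0 = 0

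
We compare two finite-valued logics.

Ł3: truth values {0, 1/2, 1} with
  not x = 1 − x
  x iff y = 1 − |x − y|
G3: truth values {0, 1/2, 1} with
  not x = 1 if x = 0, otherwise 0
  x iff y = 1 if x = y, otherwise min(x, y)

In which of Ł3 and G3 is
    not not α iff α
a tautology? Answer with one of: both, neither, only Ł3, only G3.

In Ł3: every assignment gives 1 — tautology.
In G3: at α = 1/2 the value is 1/2 — not a tautology.

only Ł3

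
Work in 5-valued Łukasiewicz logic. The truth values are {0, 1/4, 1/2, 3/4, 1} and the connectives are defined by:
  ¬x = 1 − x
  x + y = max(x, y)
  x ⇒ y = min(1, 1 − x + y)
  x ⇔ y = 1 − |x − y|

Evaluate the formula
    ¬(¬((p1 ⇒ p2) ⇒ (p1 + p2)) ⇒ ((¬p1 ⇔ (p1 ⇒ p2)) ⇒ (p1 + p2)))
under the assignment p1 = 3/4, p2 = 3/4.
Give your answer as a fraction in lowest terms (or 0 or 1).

0

p1 ⇒ p2 = 3/4 ⇒ 3/4 = 1
p1 + p2 = 3/4 + 3/4 = 3/4
(p1 ⇒ p2) ⇒ (p1 + p2) = 1 ⇒ 3/4 = 3/4
¬((p1 ⇒ p2) ⇒ (p1 + p2)) = ¬3/4 = 1/4
¬p1 = ¬3/4 = 1/4
p1 ⇒ p2 = 3/4 ⇒ 3/4 = 1
¬p1 ⇔ (p1 ⇒ p2) = 1/4 ⇔ 1 = 1/4
p1 + p2 = 3/4 + 3/4 = 3/4
(¬p1 ⇔ (p1 ⇒ p2)) ⇒ (p1 + p2) = 1/4 ⇒ 3/4 = 1
¬((p1 ⇒ p2) ⇒ (p1 + p2)) ⇒ ((¬p1 ⇔ (p1 ⇒ p2)) ⇒ (p1 + p2)) = 1/4 ⇒ 1 = 1
¬(¬((p1 ⇒ p2) ⇒ (p1 + p2)) ⇒ ((¬p1 ⇔ (p1 ⇒ p2)) ⇒ (p1 + p2))) = ¬1 = 0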